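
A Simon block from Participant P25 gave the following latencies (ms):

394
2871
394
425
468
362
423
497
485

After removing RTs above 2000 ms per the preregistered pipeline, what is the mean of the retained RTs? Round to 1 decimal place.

431.0 ms

Excluded: 2871
Retained (n=8): Σ = 3448
Mean = 3448/8 = 431.0000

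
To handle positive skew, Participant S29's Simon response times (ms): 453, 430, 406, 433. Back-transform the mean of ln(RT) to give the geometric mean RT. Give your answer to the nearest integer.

ln(RT): 6.1159, 6.0638, 6.0064, 6.0707
Mean ln(RT) = 24.2568/4 = 6.06419
Geometric mean = exp(6.06419) = 430.17 ms

430 ms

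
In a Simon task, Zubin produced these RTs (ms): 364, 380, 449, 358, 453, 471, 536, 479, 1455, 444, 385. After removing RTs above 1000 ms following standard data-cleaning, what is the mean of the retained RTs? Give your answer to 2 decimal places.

431.90 ms

Excluded: 1455
Retained (n=10): Σ = 4319
Mean = 4319/10 = 431.9000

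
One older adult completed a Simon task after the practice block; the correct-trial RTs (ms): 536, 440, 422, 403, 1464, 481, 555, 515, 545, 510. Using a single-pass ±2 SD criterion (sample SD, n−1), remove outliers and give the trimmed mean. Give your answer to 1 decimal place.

489.7 ms

n = 10, ΣRT = 5871, M = 587.100
Σ(x−M)² = 879556.90; s = √(879556.90/9) = 312.616
Cutoffs: 587.100 ± 2·312.616 → [-38.1, 1212.3]
Outside: 1464 → excluded.
Retained (n=9): Σ = 4407, mean = 4407/9 = 489.667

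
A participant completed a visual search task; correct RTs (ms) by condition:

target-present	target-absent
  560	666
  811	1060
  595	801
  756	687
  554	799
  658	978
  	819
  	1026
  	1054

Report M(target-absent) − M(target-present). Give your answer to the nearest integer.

221 ms

M(target-present) = 3934/6 = 655.667
M(target-absent) = 7890/9 = 876.667
Difference = 876.667 − 655.667 = 221.000 ms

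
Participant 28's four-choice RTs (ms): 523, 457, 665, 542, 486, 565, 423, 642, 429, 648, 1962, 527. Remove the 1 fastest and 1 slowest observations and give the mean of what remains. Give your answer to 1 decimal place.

548.4 ms

Sorted: 423, 429, 457, 486, 523, 527, 542, 565, 642, 648, 665, 1962
Drop lowest 1 (423) and highest 1 (1962)
Remaining (n=10): Σ = 5484, mean = 5484/10 = 548.400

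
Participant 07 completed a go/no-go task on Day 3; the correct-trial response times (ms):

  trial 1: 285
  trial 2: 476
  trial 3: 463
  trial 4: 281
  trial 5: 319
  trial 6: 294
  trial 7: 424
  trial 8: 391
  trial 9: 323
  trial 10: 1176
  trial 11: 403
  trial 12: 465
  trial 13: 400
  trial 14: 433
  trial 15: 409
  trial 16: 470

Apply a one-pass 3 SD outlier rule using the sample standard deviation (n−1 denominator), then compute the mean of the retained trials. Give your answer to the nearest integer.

389 ms

n = 16, ΣRT = 7012, M = 438.250
Σ(x−M)² = 650585.00; s = √(650585.00/15) = 208.260
Cutoffs: 438.250 ± 3·208.260 → [-186.5, 1063.0]
Outside: 1176 → excluded.
Retained (n=15): Σ = 5836, mean = 5836/15 = 389.067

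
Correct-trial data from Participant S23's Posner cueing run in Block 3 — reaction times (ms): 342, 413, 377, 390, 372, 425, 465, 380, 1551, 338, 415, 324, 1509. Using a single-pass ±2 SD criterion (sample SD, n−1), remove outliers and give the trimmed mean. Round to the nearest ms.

386 ms

n = 13, ΣRT = 7301, M = 561.615
Σ(x−M)² = 2235169.08; s = √(2235169.08/12) = 431.583
Cutoffs: 561.615 ± 2·431.583 → [-301.6, 1424.8]
Outside: 1509, 1551 → excluded.
Retained (n=11): Σ = 4241, mean = 4241/11 = 385.545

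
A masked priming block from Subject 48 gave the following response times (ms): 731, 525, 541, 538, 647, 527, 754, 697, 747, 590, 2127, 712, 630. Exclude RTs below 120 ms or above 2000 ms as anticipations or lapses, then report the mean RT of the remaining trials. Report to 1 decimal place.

Excluded: 2127
Retained (n=12): Σ = 7639
Mean = 7639/12 = 636.5833

636.6 ms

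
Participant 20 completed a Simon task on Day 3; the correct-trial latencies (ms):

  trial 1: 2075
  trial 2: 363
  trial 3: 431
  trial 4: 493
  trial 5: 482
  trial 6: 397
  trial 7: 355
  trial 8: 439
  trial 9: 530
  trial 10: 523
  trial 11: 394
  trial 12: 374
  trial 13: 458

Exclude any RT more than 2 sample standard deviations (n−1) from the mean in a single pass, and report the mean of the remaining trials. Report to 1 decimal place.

n = 13, ΣRT = 7314, M = 562.615
Σ(x−M)² = 2519219.08; s = √(2519219.08/12) = 458.187
Cutoffs: 562.615 ± 2·458.187 → [-353.8, 1479.0]
Outside: 2075 → excluded.
Retained (n=12): Σ = 5239, mean = 5239/12 = 436.583

436.6 ms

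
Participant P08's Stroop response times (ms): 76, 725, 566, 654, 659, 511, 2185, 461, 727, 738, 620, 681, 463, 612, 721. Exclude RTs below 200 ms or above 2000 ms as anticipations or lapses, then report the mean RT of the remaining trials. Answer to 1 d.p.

Excluded: 76, 2185
Retained (n=13): Σ = 8138
Mean = 8138/13 = 626.0000

626.0 ms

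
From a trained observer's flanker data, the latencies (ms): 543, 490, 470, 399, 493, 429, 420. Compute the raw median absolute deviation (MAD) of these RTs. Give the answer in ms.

41 ms

Sorted: 399, 420, 429, 470, 490, 493, 543 → median = 470
|x − 470|: 73, 20, 0, 71, 23, 41, 50
Sorted deviations: 0, 20, 23, 41, 50, 71, 73 → MAD = 41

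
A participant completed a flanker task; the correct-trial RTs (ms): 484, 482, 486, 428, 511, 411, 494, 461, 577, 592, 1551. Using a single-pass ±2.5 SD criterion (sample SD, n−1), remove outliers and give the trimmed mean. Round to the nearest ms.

n = 11, ΣRT = 6477, M = 588.818
Σ(x−M)² = 1047777.64; s = √(1047777.64/10) = 323.694
Cutoffs: 588.818 ± 2.5·323.694 → [-220.4, 1398.1]
Outside: 1551 → excluded.
Retained (n=10): Σ = 4926, mean = 4926/10 = 492.600

493 ms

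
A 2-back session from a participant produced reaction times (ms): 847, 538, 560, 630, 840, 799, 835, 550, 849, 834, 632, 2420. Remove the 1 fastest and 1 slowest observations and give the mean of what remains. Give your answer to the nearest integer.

738 ms

Sorted: 538, 550, 560, 630, 632, 799, 834, 835, 840, 847, 849, 2420
Drop lowest 1 (538) and highest 1 (2420)
Remaining (n=10): Σ = 7376, mean = 7376/10 = 737.600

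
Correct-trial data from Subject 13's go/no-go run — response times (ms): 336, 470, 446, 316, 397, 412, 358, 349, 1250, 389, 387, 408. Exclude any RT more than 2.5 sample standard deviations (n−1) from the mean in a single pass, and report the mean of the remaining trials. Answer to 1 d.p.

n = 12, ΣRT = 5518, M = 459.833
Σ(x−M)² = 702579.67; s = √(702579.67/11) = 252.727
Cutoffs: 459.833 ± 2.5·252.727 → [-172.0, 1091.7]
Outside: 1250 → excluded.
Retained (n=11): Σ = 4268, mean = 4268/11 = 388.000

388.0 ms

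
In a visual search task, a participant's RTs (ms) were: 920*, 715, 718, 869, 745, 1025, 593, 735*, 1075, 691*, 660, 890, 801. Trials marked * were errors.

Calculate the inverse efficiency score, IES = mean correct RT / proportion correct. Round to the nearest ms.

1052 ms

Correct trials (n=10): 715, 718, 869, 745, 1025, 593, 1075, 660, 890, 801
Mean correct RT = 8091/10 = 809.1000 ms
Proportion correct = 10/13
IES = 809.1000 / (10/13) = 1051.830 ms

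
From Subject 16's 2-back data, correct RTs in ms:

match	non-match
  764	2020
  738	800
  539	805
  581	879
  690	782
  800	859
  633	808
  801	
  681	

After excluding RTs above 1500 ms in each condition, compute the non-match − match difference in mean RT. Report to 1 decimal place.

non-match: exclude 2020
M(match) = 6227/9 = 691.889
M(non-match) = 4933/6 = 822.167
Difference = 822.167 − 691.889 = 130.278 ms

130.3 ms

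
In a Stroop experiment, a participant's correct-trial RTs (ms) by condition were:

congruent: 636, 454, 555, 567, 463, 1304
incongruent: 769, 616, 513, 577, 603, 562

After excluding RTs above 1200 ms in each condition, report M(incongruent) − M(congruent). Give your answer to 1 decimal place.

congruent: exclude 1304
M(congruent) = 2675/5 = 535.000
M(incongruent) = 3640/6 = 606.667
Difference = 606.667 − 535.000 = 71.667 ms

71.7 ms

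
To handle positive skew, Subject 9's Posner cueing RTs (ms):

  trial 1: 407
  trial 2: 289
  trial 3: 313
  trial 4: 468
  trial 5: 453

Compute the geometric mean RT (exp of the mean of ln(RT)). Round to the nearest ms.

379 ms

ln(RT): 6.0088, 5.6664, 5.7462, 6.1485, 6.1159
Mean ln(RT) = 29.6858/5 = 5.93716
Geometric mean = exp(5.93716) = 378.86 ms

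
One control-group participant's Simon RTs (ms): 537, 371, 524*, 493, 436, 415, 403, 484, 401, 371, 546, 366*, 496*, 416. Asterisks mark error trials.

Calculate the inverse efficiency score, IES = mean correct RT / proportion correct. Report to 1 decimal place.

Correct trials (n=11): 537, 371, 493, 436, 415, 403, 484, 401, 371, 546, 416
Mean correct RT = 4873/11 = 443.0000 ms
Proportion correct = 11/14
IES = 443.0000 / (11/14) = 563.818 ms

563.8 ms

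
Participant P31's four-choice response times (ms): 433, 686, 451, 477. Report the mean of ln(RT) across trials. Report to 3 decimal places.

6.220

ln(RT): 6.0707, 6.5309, 6.1115, 6.1675
Σ ln(RT) = 24.8806
Mean = 24.8806/4 = 6.22015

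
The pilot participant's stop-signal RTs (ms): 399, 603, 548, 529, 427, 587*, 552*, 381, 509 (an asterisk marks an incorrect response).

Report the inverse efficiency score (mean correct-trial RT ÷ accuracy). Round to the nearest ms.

Correct trials (n=7): 399, 603, 548, 529, 427, 381, 509
Mean correct RT = 3396/7 = 485.1429 ms
Proportion correct = 7/9
IES = 485.1429 / (7/9) = 623.755 ms

624 ms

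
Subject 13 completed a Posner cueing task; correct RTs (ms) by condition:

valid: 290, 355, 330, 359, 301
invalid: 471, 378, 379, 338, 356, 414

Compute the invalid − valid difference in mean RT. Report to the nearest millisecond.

62 ms

M(valid) = 1635/5 = 327.000
M(invalid) = 2336/6 = 389.333
Difference = 389.333 − 327.000 = 62.333 ms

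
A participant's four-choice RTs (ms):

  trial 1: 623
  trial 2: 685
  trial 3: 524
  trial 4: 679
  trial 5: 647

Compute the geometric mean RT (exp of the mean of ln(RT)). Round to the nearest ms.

ln(RT): 6.4345, 6.5294, 6.2615, 6.5206, 6.4723
Mean ln(RT) = 32.2184/5 = 6.44368
Geometric mean = exp(6.44368) = 628.72 ms

629 ms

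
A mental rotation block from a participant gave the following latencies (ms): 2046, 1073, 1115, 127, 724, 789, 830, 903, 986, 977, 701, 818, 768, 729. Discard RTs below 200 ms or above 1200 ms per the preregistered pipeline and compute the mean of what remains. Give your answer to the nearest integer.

868 ms

Excluded: 127, 2046
Retained (n=12): Σ = 10413
Mean = 10413/12 = 867.7500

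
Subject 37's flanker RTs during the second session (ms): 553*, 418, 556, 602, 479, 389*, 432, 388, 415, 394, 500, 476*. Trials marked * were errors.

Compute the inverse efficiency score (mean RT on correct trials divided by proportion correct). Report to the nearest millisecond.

Correct trials (n=9): 418, 556, 602, 479, 432, 388, 415, 394, 500
Mean correct RT = 4184/9 = 464.8889 ms
Proportion correct = 9/12
IES = 464.8889 / (9/12) = 619.852 ms

620 ms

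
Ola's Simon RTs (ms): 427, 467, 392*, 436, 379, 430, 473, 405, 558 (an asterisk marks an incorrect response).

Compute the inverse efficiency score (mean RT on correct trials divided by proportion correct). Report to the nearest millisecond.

Correct trials (n=8): 427, 467, 436, 379, 430, 473, 405, 558
Mean correct RT = 3575/8 = 446.8750 ms
Proportion correct = 8/9
IES = 446.8750 / (8/9) = 502.734 ms

503 ms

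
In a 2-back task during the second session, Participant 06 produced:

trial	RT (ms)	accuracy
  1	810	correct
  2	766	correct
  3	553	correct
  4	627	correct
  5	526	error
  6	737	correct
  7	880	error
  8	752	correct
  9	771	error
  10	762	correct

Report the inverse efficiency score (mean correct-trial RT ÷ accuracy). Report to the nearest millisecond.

Correct trials (n=7): 810, 766, 553, 627, 737, 752, 762
Mean correct RT = 5007/7 = 715.2857 ms
Proportion correct = 7/10
IES = 715.2857 / (7/10) = 1021.837 ms

1022 ms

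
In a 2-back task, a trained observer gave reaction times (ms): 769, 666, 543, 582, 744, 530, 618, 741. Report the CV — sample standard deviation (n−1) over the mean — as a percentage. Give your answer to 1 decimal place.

14.6%

n = 8, Σ = 5193, M = 649.1250
Σ(x−M)² = 63024.875; s = √(63024.875/7) = 94.8871
CV = 94.8871 / 649.1250 = 0.14618 = 14.618%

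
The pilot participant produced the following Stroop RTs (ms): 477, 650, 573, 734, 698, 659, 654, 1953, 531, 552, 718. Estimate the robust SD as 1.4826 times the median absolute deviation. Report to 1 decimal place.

Sorted: 477, 531, 552, 573, 650, 654, 659, 698, 718, 734, 1953 → median = 654
|x − 654| sorted: 0, 4, 5, 44, 64, 80, 81, 102, 123, 177, 1299 → MAD = 80
Robust SD ≈ 1.4826 × 80 = 118.608

118.6 ms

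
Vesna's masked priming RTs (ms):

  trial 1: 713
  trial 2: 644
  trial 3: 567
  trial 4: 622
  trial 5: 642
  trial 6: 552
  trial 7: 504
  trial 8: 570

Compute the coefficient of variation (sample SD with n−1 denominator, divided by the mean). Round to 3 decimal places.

0.110

n = 8, Σ = 4814, M = 601.7500
Σ(x−M)² = 30437.500; s = √(30437.500/7) = 65.9410
CV = 65.9410 / 601.7500 = 0.10958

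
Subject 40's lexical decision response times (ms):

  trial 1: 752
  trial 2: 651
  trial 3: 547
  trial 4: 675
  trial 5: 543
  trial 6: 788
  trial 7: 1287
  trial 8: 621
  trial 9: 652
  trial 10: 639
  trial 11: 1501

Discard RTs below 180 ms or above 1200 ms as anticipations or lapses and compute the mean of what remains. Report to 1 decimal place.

Excluded: 1287, 1501
Retained (n=9): Σ = 5868
Mean = 5868/9 = 652.0000

652.0 ms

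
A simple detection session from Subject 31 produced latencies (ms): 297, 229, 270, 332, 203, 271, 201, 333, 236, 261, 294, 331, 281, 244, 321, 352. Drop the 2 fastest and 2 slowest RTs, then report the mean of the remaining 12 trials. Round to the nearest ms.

281 ms

Sorted: 201, 203, 229, 236, 244, 261, 270, 271, 281, 294, 297, 321, 331, 332, 333, 352
Drop lowest 2 (201, 203) and highest 2 (333, 352)
Remaining (n=12): Σ = 3367, mean = 3367/12 = 280.583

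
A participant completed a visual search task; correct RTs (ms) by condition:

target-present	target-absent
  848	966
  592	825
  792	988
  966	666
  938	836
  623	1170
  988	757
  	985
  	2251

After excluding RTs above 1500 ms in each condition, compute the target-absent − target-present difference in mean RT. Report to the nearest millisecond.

target-absent: exclude 2251
M(target-present) = 5747/7 = 821.000
M(target-absent) = 7193/8 = 899.125
Difference = 899.125 − 821.000 = 78.125 ms

78 ms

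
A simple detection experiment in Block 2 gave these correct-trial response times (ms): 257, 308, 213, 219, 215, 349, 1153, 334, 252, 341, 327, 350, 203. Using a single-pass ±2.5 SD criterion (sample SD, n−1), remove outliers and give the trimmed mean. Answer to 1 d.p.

280.7 ms

n = 13, ΣRT = 4521, M = 347.769
Σ(x−M)² = 741392.31; s = √(741392.31/12) = 248.561
Cutoffs: 347.769 ± 2.5·248.561 → [-273.6, 969.2]
Outside: 1153 → excluded.
Retained (n=12): Σ = 3368, mean = 3368/12 = 280.667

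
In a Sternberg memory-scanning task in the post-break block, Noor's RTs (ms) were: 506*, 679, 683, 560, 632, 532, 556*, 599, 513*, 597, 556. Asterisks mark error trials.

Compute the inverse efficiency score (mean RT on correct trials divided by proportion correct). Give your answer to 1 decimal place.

831.5 ms

Correct trials (n=8): 679, 683, 560, 632, 532, 599, 597, 556
Mean correct RT = 4838/8 = 604.7500 ms
Proportion correct = 8/11
IES = 604.7500 / (8/11) = 831.531 ms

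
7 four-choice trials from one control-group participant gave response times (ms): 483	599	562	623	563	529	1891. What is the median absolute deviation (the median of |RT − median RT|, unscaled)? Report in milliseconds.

36 ms

Sorted: 483, 529, 562, 563, 599, 623, 1891 → median = 563
|x − 563|: 80, 36, 1, 60, 0, 34, 1328
Sorted deviations: 0, 1, 34, 36, 60, 80, 1328 → MAD = 36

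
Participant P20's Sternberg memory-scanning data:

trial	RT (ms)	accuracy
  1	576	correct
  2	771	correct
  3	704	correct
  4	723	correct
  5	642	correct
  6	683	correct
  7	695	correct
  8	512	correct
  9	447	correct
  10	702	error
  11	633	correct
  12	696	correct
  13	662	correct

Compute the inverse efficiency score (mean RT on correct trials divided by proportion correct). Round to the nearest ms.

Correct trials (n=12): 576, 771, 704, 723, 642, 683, 695, 512, 447, 633, 696, 662
Mean correct RT = 7744/12 = 645.3333 ms
Proportion correct = 12/13
IES = 645.3333 / (12/13) = 699.111 ms

699 ms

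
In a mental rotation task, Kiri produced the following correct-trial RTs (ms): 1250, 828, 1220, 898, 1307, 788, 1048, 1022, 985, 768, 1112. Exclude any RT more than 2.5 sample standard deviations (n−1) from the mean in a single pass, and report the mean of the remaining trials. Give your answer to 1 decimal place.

1020.5 ms

n = 11, ΣRT = 11226, M = 1020.545
Σ(x−M)² = 354818.73; s = √(354818.73/10) = 188.366
Cutoffs: 1020.545 ± 2.5·188.366 → [549.6, 1491.5]
No RTs fall outside the cutoffs; all 11 retained. Mean = 11226/11 = 1020.545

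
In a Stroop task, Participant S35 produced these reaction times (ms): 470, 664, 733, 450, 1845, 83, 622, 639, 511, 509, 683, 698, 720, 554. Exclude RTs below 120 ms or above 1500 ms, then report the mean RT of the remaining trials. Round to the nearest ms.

604 ms

Excluded: 83, 1845
Retained (n=12): Σ = 7253
Mean = 7253/12 = 604.4167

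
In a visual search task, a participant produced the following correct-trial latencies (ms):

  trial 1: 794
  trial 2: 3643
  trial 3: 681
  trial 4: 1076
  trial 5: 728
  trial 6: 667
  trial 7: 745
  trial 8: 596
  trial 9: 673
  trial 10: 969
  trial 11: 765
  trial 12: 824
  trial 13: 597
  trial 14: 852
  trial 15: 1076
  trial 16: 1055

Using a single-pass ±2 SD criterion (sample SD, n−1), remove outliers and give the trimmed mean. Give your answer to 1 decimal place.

n = 16, ΣRT = 15741, M = 983.812
Σ(x−M)² = 7931548.44; s = √(7931548.44/15) = 727.166
Cutoffs: 983.812 ± 2·727.166 → [-470.5, 2438.1]
Outside: 3643 → excluded.
Retained (n=15): Σ = 12098, mean = 12098/15 = 806.533

806.5 ms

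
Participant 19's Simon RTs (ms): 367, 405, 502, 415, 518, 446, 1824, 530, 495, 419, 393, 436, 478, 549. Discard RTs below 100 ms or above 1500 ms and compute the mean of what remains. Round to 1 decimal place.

457.9 ms

Excluded: 1824
Retained (n=13): Σ = 5953
Mean = 5953/13 = 457.9231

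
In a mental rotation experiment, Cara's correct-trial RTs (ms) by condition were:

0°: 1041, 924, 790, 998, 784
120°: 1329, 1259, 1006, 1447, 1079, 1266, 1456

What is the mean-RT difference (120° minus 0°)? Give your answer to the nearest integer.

356 ms

M(0°) = 4537/5 = 907.400
M(120°) = 8842/7 = 1263.143
Difference = 1263.143 − 907.400 = 355.743 ms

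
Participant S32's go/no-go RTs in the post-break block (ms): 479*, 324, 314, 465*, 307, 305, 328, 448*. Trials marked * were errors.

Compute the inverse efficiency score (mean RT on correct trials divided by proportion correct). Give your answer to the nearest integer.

Correct trials (n=5): 324, 314, 307, 305, 328
Mean correct RT = 1578/5 = 315.6000 ms
Proportion correct = 5/8
IES = 315.6000 / (5/8) = 504.960 ms

505 ms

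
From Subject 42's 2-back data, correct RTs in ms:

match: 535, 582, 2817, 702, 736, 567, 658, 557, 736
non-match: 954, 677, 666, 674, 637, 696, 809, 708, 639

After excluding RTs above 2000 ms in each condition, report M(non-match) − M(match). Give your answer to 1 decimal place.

83.7 ms

match: exclude 2817
M(match) = 5073/8 = 634.125
M(non-match) = 6460/9 = 717.778
Difference = 717.778 − 634.125 = 83.653 ms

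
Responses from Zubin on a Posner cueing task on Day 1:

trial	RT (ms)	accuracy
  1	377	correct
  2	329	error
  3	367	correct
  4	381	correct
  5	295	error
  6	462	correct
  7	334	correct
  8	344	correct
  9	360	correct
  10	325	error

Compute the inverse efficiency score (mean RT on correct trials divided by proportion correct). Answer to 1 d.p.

535.7 ms

Correct trials (n=7): 377, 367, 381, 462, 334, 344, 360
Mean correct RT = 2625/7 = 375.0000 ms
Proportion correct = 7/10
IES = 375.0000 / (7/10) = 535.714 ms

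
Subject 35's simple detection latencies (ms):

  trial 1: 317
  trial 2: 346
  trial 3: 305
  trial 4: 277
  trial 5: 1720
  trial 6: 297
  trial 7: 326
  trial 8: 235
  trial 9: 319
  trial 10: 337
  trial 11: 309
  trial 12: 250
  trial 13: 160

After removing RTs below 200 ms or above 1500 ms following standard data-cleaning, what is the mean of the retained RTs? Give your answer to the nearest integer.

Excluded: 160, 1720
Retained (n=11): Σ = 3318
Mean = 3318/11 = 301.6364

302 ms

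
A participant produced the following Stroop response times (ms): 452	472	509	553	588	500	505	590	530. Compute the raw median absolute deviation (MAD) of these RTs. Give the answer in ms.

37 ms

Sorted: 452, 472, 500, 505, 509, 530, 553, 588, 590 → median = 509
|x − 509|: 57, 37, 0, 44, 79, 9, 4, 81, 21
Sorted deviations: 0, 4, 9, 21, 37, 44, 57, 79, 81 → MAD = 37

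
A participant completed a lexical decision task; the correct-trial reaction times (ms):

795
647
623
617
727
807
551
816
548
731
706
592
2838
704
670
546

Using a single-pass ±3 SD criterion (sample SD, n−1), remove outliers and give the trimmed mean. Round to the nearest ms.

n = 16, ΣRT = 12918, M = 807.375
Σ(x−M)² = 4519457.75; s = √(4519457.75/15) = 548.905
Cutoffs: 807.375 ± 3·548.905 → [-839.3, 2454.1]
Outside: 2838 → excluded.
Retained (n=15): Σ = 10080, mean = 10080/15 = 672.000

672 ms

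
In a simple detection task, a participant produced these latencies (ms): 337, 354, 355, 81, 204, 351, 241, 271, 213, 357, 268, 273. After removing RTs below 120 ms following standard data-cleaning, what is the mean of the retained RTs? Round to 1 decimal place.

Excluded: 81
Retained (n=11): Σ = 3224
Mean = 3224/11 = 293.0909

293.1 ms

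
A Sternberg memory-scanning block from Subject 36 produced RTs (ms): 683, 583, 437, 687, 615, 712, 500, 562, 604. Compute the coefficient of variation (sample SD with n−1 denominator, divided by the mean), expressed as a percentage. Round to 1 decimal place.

15.1%

n = 9, Σ = 5383, M = 598.1111
Σ(x−M)² = 65512.889; s = √(65512.889/8) = 90.4937
CV = 90.4937 / 598.1111 = 0.15130 = 15.130%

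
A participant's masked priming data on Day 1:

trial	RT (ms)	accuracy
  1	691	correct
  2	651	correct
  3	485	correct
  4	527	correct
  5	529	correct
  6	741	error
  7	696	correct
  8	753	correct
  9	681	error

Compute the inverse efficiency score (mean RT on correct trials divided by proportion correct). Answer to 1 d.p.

795.7 ms

Correct trials (n=7): 691, 651, 485, 527, 529, 696, 753
Mean correct RT = 4332/7 = 618.8571 ms
Proportion correct = 7/9
IES = 618.8571 / (7/9) = 795.673 ms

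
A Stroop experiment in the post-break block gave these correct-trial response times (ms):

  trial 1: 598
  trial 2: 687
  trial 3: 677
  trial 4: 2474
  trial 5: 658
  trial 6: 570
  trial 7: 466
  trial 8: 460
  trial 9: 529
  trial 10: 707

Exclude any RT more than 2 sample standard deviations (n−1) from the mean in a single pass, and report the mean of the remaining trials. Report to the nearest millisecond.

n = 10, ΣRT = 7826, M = 782.600
Σ(x−M)² = 3250260.40; s = √(3250260.40/9) = 600.949
Cutoffs: 782.600 ± 2·600.949 → [-419.3, 1984.5]
Outside: 2474 → excluded.
Retained (n=9): Σ = 5352, mean = 5352/9 = 594.667

595 ms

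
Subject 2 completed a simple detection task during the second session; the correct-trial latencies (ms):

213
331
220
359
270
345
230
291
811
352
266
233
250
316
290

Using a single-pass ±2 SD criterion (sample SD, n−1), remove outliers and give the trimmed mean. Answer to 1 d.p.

283.3 ms

n = 15, ΣRT = 4777, M = 318.467
Σ(x−M)² = 293527.73; s = √(293527.73/14) = 144.797
Cutoffs: 318.467 ± 2·144.797 → [28.9, 608.1]
Outside: 811 → excluded.
Retained (n=14): Σ = 3966, mean = 3966/14 = 283.286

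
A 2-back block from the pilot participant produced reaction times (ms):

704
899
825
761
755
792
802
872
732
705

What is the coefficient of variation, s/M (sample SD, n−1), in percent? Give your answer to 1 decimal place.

8.5%

n = 10, Σ = 7847, M = 784.7000
Σ(x−M)² = 39748.100; s = √(39748.100/9) = 66.4564
CV = 66.4564 / 784.7000 = 0.08469 = 8.469%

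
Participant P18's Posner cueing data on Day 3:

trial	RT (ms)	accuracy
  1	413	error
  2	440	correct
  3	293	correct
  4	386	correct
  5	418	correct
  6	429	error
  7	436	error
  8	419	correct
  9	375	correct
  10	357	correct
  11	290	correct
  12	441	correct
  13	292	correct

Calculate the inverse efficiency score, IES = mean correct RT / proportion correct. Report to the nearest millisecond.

482 ms

Correct trials (n=10): 440, 293, 386, 418, 419, 375, 357, 290, 441, 292
Mean correct RT = 3711/10 = 371.1000 ms
Proportion correct = 10/13
IES = 371.1000 / (10/13) = 482.430 ms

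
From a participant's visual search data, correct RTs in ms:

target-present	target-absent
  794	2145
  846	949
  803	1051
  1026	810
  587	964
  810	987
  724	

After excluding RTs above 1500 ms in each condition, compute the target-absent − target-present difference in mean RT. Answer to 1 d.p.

153.6 ms

target-absent: exclude 2145
M(target-present) = 5590/7 = 798.571
M(target-absent) = 4761/5 = 952.200
Difference = 952.200 − 798.571 = 153.629 ms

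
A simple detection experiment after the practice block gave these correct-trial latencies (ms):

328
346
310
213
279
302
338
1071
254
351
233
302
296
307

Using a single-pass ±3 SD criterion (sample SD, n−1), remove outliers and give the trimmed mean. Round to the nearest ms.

n = 14, ΣRT = 4930, M = 352.143
Σ(x−M)² = 578109.71; s = √(578109.71/13) = 210.879
Cutoffs: 352.143 ± 3·210.879 → [-280.5, 984.8]
Outside: 1071 → excluded.
Retained (n=13): Σ = 3859, mean = 3859/13 = 296.846

297 ms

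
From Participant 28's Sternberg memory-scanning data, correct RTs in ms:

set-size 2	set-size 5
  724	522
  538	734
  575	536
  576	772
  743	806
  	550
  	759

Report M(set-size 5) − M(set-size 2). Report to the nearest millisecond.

37 ms

M(set-size 2) = 3156/5 = 631.200
M(set-size 5) = 4679/7 = 668.429
Difference = 668.429 − 631.200 = 37.229 ms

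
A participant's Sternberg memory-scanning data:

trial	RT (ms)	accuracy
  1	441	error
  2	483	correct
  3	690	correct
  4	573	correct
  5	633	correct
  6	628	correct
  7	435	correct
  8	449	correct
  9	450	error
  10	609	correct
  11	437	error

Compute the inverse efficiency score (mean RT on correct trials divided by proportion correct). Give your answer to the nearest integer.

Correct trials (n=8): 483, 690, 573, 633, 628, 435, 449, 609
Mean correct RT = 4500/8 = 562.5000 ms
Proportion correct = 8/11
IES = 562.5000 / (8/11) = 773.438 ms

773 ms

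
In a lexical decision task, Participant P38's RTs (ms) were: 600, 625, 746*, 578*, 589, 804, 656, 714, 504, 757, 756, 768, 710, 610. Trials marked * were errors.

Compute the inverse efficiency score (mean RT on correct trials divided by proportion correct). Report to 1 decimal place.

Correct trials (n=12): 600, 625, 589, 804, 656, 714, 504, 757, 756, 768, 710, 610
Mean correct RT = 8093/12 = 674.4167 ms
Proportion correct = 12/14
IES = 674.4167 / (12/14) = 786.819 ms

786.8 ms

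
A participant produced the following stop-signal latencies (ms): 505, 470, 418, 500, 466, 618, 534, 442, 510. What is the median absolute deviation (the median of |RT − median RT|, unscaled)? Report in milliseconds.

34 ms

Sorted: 418, 442, 466, 470, 500, 505, 510, 534, 618 → median = 500
|x − 500|: 5, 30, 82, 0, 34, 118, 34, 58, 10
Sorted deviations: 0, 5, 10, 30, 34, 34, 58, 82, 118 → MAD = 34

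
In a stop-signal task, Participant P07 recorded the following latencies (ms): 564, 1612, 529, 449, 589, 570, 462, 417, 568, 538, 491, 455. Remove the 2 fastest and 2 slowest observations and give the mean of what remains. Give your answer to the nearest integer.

Sorted: 417, 449, 455, 462, 491, 529, 538, 564, 568, 570, 589, 1612
Drop lowest 2 (417, 449) and highest 2 (589, 1612)
Remaining (n=8): Σ = 4177, mean = 4177/8 = 522.125

522 ms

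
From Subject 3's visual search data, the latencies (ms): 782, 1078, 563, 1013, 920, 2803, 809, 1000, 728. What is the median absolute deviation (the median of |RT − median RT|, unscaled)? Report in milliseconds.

138 ms

Sorted: 563, 728, 782, 809, 920, 1000, 1013, 1078, 2803 → median = 920
|x − 920|: 138, 158, 357, 93, 0, 1883, 111, 80, 192
Sorted deviations: 0, 80, 93, 111, 138, 158, 192, 357, 1883 → MAD = 138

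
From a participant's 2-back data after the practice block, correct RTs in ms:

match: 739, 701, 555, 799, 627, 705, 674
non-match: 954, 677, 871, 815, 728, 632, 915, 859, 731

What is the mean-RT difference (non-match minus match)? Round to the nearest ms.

112 ms

M(match) = 4800/7 = 685.714
M(non-match) = 7182/9 = 798.000
Difference = 798.000 − 685.714 = 112.286 ms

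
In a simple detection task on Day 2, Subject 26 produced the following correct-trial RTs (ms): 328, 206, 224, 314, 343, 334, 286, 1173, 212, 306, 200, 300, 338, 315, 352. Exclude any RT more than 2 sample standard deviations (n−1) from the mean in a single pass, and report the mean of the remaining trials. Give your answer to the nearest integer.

290 ms

n = 15, ΣRT = 5231, M = 348.733
Σ(x−M)² = 767450.93; s = √(767450.93/14) = 234.132
Cutoffs: 348.733 ± 2·234.132 → [-119.5, 817.0]
Outside: 1173 → excluded.
Retained (n=14): Σ = 4058, mean = 4058/14 = 289.857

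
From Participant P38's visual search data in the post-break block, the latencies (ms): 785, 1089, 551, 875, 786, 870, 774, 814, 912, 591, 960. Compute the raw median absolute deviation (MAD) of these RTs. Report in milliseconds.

Sorted: 551, 591, 774, 785, 786, 814, 870, 875, 912, 960, 1089 → median = 814
|x − 814|: 29, 275, 263, 61, 28, 56, 40, 0, 98, 223, 146
Sorted deviations: 0, 28, 29, 40, 56, 61, 98, 146, 223, 263, 275 → MAD = 61

61 ms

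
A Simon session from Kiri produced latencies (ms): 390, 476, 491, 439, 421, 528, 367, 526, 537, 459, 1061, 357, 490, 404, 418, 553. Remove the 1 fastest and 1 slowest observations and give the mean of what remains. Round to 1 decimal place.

Sorted: 357, 367, 390, 404, 418, 421, 439, 459, 476, 490, 491, 526, 528, 537, 553, 1061
Drop lowest 1 (357) and highest 1 (1061)
Remaining (n=14): Σ = 6499, mean = 6499/14 = 464.214

464.2 ms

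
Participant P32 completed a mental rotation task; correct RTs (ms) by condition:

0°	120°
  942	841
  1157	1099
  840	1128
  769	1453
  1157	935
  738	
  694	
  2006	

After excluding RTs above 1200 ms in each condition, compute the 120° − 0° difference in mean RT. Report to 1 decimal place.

0°: exclude 2006
120°: exclude 1453
M(0°) = 6297/7 = 899.571
M(120°) = 4003/4 = 1000.750
Difference = 1000.750 − 899.571 = 101.179 ms

101.2 ms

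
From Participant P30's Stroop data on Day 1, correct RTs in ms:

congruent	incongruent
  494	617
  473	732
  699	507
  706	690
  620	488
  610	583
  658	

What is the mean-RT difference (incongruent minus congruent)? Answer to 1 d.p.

-5.7 ms

M(congruent) = 4260/7 = 608.571
M(incongruent) = 3617/6 = 602.833
Difference = 602.833 − 608.571 = -5.738 ms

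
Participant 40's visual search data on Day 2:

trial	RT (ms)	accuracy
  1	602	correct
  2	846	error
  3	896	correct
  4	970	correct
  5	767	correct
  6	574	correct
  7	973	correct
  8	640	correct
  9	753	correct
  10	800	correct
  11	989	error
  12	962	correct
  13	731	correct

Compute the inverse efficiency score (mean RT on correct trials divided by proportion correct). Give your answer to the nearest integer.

Correct trials (n=11): 602, 896, 970, 767, 574, 973, 640, 753, 800, 962, 731
Mean correct RT = 8668/11 = 788.0000 ms
Proportion correct = 11/13
IES = 788.0000 / (11/13) = 931.273 ms

931 ms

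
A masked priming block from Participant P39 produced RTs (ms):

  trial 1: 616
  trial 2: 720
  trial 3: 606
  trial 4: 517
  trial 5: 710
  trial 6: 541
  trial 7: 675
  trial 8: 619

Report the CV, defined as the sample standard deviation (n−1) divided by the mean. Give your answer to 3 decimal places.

n = 8, Σ = 5004, M = 625.5000
Σ(x−M)² = 37946.000; s = √(37946.000/7) = 73.6265
CV = 73.6265 / 625.5000 = 0.11771

0.118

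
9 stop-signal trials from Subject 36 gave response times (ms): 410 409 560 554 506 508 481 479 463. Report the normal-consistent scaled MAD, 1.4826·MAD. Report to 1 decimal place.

Sorted: 409, 410, 463, 479, 481, 506, 508, 554, 560 → median = 481
|x − 481| sorted: 0, 2, 18, 25, 27, 71, 72, 73, 79 → MAD = 27
Robust SD ≈ 1.4826 × 27 = 40.030

40.0 ms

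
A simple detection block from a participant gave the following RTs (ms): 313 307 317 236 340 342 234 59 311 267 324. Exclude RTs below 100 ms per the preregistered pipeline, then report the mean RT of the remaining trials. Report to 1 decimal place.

Excluded: 59
Retained (n=10): Σ = 2991
Mean = 2991/10 = 299.1000

299.1 ms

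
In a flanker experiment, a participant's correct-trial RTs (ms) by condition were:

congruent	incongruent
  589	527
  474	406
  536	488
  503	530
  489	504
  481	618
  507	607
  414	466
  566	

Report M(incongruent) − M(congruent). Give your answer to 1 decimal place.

11.7 ms

M(congruent) = 4559/9 = 506.556
M(incongruent) = 4146/8 = 518.250
Difference = 518.250 − 506.556 = 11.694 ms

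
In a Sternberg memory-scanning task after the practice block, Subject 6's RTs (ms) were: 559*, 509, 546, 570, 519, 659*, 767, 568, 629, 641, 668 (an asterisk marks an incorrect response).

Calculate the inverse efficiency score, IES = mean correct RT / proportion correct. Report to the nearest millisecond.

Correct trials (n=9): 509, 546, 570, 519, 767, 568, 629, 641, 668
Mean correct RT = 5417/9 = 601.8889 ms
Proportion correct = 9/11
IES = 601.8889 / (9/11) = 735.642 ms

736 ms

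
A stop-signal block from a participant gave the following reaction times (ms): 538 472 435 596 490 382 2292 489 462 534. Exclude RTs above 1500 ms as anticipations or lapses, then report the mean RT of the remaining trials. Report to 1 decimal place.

Excluded: 2292
Retained (n=9): Σ = 4398
Mean = 4398/9 = 488.6667

488.7 ms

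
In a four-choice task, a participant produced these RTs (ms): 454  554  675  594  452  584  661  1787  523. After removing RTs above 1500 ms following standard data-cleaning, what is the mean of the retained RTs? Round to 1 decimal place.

Excluded: 1787
Retained (n=8): Σ = 4497
Mean = 4497/8 = 562.1250

562.1 ms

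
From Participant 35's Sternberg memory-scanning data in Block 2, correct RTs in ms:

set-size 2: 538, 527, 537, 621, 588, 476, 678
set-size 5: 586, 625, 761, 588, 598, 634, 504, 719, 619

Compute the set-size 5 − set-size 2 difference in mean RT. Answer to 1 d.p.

59.6 ms

M(set-size 2) = 3965/7 = 566.429
M(set-size 5) = 5634/9 = 626.000
Difference = 626.000 − 566.429 = 59.571 ms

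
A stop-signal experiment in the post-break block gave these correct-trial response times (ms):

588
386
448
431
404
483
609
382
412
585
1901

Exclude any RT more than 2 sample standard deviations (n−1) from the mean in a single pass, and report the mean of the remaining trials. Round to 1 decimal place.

472.8 ms

n = 11, ΣRT = 6629, M = 602.636
Σ(x−M)² = 1925408.55; s = √(1925408.55/10) = 438.795
Cutoffs: 602.636 ± 2·438.795 → [-275.0, 1480.2]
Outside: 1901 → excluded.
Retained (n=10): Σ = 4728, mean = 4728/10 = 472.800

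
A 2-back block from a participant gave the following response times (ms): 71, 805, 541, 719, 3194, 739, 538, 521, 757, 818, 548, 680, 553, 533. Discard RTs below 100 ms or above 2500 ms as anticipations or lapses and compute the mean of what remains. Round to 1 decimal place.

646.0 ms

Excluded: 71, 3194
Retained (n=12): Σ = 7752
Mean = 7752/12 = 646.0000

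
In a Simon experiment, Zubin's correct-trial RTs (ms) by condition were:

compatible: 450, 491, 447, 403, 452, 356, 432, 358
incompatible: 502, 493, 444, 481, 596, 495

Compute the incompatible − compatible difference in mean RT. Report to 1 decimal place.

78.2 ms

M(compatible) = 3389/8 = 423.625
M(incompatible) = 3011/6 = 501.833
Difference = 501.833 − 423.625 = 78.208 ms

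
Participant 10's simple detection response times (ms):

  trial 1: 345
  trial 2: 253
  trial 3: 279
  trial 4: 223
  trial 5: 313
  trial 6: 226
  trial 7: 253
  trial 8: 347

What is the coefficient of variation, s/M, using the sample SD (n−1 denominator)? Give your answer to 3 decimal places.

0.178

n = 8, Σ = 2239, M = 279.8750
Σ(x−M)² = 17426.875; s = √(17426.875/7) = 49.8954
CV = 49.8954 / 279.8750 = 0.17828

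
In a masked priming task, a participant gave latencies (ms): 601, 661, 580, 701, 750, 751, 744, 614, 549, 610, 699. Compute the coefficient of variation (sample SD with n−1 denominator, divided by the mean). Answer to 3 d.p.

n = 11, Σ = 7260, M = 660.0000
Σ(x−M)² = 53458.000; s = √(53458.000/10) = 73.1150
CV = 73.1150 / 660.0000 = 0.11078

0.111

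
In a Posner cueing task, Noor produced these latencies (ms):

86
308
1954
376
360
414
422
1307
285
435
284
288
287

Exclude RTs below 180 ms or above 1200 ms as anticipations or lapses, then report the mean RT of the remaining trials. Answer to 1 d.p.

Excluded: 86, 1307, 1954
Retained (n=10): Σ = 3459
Mean = 3459/10 = 345.9000

345.9 ms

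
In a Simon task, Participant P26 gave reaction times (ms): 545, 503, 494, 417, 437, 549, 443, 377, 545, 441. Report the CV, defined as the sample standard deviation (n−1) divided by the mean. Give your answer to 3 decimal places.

n = 10, Σ = 4751, M = 475.1000
Σ(x−M)² = 33012.900; s = √(33012.900/9) = 60.5648
CV = 60.5648 / 475.1000 = 0.12748

0.127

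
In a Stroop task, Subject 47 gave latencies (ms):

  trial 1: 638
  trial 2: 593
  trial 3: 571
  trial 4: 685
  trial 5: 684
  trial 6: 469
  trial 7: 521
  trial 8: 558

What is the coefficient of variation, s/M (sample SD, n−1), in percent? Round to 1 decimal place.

n = 8, Σ = 4719, M = 589.8750
Σ(x−M)² = 40960.875; s = √(40960.875/7) = 76.4954
CV = 76.4954 / 589.8750 = 0.12968 = 12.968%

13.0%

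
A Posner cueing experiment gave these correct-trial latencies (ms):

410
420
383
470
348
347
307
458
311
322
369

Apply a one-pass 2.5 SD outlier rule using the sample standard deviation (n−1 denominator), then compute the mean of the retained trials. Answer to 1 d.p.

376.8 ms

n = 11, ΣRT = 4145, M = 376.818
Σ(x−M)² = 32269.64; s = √(32269.64/10) = 56.806
Cutoffs: 376.818 ± 2.5·56.806 → [234.8, 518.8]
No RTs fall outside the cutoffs; all 11 retained. Mean = 4145/11 = 376.818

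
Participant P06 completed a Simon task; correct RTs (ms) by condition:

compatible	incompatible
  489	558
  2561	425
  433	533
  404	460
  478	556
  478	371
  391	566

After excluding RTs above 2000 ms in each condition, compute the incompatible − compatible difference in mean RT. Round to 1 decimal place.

50.1 ms

compatible: exclude 2561
M(compatible) = 2673/6 = 445.500
M(incompatible) = 3469/7 = 495.571
Difference = 495.571 − 445.500 = 50.071 ms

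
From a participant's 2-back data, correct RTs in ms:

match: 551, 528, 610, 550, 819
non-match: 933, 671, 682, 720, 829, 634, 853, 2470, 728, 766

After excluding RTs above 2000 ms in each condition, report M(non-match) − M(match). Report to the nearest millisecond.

non-match: exclude 2470
M(match) = 3058/5 = 611.600
M(non-match) = 6816/9 = 757.333
Difference = 757.333 − 611.600 = 145.733 ms

146 ms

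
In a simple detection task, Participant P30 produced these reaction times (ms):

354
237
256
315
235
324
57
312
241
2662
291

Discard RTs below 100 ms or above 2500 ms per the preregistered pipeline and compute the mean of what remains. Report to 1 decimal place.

Excluded: 57, 2662
Retained (n=9): Σ = 2565
Mean = 2565/9 = 285.0000

285.0 ms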